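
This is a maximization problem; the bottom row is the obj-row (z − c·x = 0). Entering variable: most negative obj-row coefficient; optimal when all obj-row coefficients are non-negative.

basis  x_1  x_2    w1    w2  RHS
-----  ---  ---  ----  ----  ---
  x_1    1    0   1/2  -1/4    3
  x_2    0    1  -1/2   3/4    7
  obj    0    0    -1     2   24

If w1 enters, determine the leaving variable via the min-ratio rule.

x_1

Column w1 entries and ratios — x_1: 3/(1/2) = 6; x_2: -1/2 ≤ 0, skip.
Smallest ratio is 6 in the row of x_1, so x_1 leaves.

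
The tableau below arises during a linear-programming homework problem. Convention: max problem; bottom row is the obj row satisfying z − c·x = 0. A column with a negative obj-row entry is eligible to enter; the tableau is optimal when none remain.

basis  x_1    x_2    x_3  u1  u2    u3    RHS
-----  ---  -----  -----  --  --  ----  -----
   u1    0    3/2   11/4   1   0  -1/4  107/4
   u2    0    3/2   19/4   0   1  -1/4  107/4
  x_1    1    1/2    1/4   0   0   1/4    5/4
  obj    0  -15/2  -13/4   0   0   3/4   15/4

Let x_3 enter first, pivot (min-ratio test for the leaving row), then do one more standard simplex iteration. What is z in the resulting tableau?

Ratio test on column x_3 — row 1: (107/4)/(11/4) = 107/11; row 2: (107/4)/(19/4) = 107/19; row 3: (5/4)/(1/4) = 5. Minimum is 5 at row 3 (x_1 leaves); pivot element 1/4.
Pivot on row 3; the obj-row RHS becomes 15/4 − (-13/4)·5 = 20.
Next entering variable (most negative obj-row entry -1): x_2.
Ratio test on column x_2 — row 1: entry -4 ≤ 0; row 2: entry -8 ≤ 0; row 3: 5/2 = 5/2. Minimum is 5/2 at row 3 (x_3 leaves); pivot element 2.
After the second pivot the obj-row RHS is 20 − (-1)·(5/2) = 45/2.

45/2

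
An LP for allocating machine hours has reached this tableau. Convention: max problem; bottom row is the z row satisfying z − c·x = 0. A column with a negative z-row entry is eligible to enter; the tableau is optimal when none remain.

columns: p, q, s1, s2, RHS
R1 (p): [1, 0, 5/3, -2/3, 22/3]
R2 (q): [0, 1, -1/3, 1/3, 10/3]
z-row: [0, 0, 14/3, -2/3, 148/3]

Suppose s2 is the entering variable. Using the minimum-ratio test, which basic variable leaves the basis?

Column s2 entries and ratios — p: -2/3 ≤ 0, skip; q: (10/3)/(1/3) = 10.
Smallest ratio is 10 in the row of q, so q leaves.

q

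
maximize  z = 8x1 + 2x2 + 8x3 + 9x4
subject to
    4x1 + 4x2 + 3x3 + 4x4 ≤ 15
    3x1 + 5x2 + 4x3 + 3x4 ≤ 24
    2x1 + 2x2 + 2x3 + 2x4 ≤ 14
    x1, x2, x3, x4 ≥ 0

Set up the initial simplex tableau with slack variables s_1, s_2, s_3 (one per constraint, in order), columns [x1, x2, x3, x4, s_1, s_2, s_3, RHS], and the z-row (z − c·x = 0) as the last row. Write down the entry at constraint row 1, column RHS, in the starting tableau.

15

The RHS of constraint 1 is b_1 = 15.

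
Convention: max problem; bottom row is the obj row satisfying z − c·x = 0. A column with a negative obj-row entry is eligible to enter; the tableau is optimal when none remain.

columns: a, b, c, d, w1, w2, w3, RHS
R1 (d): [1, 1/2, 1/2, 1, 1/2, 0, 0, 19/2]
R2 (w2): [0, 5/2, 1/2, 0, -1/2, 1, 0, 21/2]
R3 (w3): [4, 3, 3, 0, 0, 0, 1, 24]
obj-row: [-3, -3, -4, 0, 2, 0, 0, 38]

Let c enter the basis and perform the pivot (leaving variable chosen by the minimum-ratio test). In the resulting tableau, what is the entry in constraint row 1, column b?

Ratio test on column c — row 1: (19/2)/(1/2) = 19; row 2: (21/2)/(1/2) = 21; row 3: 24/3 = 8. Minimum is 8 at row 3 (w3 leaves); pivot element 3.
Divide row 3 by 3; eliminate column c from the other rows.
Row 1 update in column b: 1/2 − (1/2)·1 = 0.

0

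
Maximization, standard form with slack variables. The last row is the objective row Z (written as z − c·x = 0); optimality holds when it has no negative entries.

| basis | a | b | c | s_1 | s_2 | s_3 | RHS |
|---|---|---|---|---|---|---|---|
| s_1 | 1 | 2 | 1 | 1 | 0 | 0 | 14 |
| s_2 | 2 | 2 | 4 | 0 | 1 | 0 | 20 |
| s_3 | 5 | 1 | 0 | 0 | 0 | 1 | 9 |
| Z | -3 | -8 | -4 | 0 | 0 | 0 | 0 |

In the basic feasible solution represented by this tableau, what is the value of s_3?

s_3 is basic (row 3); its value is the RHS of that row, 9.

9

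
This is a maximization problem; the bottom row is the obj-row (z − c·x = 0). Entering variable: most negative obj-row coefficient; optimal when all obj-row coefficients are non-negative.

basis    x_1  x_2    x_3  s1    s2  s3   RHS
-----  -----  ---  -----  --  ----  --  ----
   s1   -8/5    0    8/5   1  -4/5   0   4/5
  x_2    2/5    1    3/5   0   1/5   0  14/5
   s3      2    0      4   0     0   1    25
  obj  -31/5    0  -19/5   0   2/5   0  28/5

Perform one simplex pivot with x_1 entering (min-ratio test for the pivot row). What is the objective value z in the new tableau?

Ratio test on column x_1 — row 1: entry -8/5 ≤ 0; row 2: (14/5)/(2/5) = 7; row 3: 25/2 = 25/2. Minimum is 7 at row 2 (x_2 leaves); pivot element 2/5.
Pivot on row 2; the obj-row RHS becomes 28/5 − (-31/5)·7 = 49.

49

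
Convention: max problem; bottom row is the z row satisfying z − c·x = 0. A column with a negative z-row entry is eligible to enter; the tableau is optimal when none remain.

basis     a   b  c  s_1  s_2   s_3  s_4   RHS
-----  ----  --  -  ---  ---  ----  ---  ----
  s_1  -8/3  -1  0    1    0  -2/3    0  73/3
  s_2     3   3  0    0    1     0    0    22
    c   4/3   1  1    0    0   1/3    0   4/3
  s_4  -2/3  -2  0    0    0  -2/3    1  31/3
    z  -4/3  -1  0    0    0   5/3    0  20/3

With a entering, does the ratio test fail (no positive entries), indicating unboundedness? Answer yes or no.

Column a has positive entries in row(s) 2, 3, so the ratio test bounds it — not unbounded.

no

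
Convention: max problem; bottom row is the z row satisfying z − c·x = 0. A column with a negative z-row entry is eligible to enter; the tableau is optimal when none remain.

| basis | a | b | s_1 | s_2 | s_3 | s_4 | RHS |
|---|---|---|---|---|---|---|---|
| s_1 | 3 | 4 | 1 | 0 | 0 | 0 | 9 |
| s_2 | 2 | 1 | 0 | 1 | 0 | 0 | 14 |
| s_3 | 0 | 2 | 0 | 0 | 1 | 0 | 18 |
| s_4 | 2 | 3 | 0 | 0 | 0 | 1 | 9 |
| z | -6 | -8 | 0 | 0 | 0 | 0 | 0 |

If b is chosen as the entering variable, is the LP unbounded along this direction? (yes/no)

no

Column b has positive entries in row(s) 1, 2, 3, 4, so the ratio test bounds it — not unbounded.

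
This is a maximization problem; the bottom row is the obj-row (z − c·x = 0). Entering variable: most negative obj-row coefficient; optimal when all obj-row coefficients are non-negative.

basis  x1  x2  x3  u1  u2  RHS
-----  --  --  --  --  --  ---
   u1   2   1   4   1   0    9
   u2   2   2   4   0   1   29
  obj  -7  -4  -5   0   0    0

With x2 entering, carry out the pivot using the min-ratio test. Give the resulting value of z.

36

Ratio test on column x2 — row 1: 9/1 = 9; row 2: 29/2 = 29/2. Minimum is 9 at row 1 (u1 leaves); pivot element 1.
Pivot on row 1; the obj-row RHS becomes 0 − (-4)·9 = 36.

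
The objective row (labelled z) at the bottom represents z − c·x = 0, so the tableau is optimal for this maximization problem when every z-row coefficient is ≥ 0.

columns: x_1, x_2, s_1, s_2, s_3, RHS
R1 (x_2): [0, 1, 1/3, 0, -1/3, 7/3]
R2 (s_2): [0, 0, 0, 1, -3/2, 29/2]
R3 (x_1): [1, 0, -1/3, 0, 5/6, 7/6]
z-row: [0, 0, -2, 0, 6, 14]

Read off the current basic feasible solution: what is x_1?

x_1 is basic (row 3); its value is the RHS of that row, 7/6.

7/6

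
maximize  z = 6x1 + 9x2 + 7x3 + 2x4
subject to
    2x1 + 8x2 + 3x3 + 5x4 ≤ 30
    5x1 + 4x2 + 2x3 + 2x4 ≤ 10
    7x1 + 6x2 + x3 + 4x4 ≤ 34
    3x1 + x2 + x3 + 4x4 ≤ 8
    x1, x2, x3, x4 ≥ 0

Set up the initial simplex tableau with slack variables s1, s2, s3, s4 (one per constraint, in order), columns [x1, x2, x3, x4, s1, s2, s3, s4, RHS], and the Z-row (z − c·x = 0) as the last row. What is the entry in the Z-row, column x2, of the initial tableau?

The Z-row carries the negated objective coefficients: the x2 entry is -9.

-9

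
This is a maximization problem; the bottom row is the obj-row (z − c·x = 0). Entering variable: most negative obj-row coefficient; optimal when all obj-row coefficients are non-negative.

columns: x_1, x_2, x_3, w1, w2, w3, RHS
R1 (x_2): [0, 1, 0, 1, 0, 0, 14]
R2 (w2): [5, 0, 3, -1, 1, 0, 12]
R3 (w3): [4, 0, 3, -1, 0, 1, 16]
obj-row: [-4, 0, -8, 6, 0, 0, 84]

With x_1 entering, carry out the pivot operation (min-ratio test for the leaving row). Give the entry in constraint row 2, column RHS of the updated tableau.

12/5

Ratio test on column x_1 — row 1: entry 0 ≤ 0; row 2: 12/5 = 12/5; row 3: 16/4 = 4. Minimum is 12/5 at row 2 (w2 leaves); pivot element 5.
Divide row 2 by 5; eliminate column x_1 from the other rows.
In the new row 2, the RHS entry is the old entry divided by the pivot: 12/5 = 12/5.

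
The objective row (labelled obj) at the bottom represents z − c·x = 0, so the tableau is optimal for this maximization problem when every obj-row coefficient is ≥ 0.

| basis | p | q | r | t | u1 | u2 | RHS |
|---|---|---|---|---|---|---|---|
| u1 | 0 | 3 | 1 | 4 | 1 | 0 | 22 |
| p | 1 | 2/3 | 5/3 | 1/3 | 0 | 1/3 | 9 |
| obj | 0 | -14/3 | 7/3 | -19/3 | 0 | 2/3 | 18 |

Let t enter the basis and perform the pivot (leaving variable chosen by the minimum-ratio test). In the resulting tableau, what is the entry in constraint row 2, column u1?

Ratio test on column t — row 1: 22/4 = 11/2; row 2: 9/(1/3) = 27. Minimum is 11/2 at row 1 (u1 leaves); pivot element 4.
Divide row 1 by 4; eliminate column t from the other rows.
Row 2 update in column u1: 0 − (1/3)·(1/4) = -1/12.

-1/12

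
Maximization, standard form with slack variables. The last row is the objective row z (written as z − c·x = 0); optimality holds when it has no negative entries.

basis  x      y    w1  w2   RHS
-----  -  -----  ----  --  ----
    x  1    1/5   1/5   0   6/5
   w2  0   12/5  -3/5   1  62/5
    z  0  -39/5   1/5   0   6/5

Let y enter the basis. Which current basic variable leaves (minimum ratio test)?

w2

Column y entries and ratios — x: (6/5)/(1/5) = 6; w2: (62/5)/(12/5) = 31/6.
Smallest ratio is 31/6 in the row of w2, so w2 leaves.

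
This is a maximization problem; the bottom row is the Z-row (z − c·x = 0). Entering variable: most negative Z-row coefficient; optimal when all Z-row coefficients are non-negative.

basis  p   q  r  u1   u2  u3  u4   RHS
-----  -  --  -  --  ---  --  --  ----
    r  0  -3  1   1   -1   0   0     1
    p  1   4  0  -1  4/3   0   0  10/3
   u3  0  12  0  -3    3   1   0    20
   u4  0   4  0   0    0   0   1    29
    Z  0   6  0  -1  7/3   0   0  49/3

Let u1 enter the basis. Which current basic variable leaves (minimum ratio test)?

Column u1 entries and ratios — r: 1/1 = 1; p: -1 ≤ 0, skip; u3: -3 ≤ 0, skip; u4: 0 ≤ 0, skip.
Smallest ratio is 1 in the row of r, so r leaves.

r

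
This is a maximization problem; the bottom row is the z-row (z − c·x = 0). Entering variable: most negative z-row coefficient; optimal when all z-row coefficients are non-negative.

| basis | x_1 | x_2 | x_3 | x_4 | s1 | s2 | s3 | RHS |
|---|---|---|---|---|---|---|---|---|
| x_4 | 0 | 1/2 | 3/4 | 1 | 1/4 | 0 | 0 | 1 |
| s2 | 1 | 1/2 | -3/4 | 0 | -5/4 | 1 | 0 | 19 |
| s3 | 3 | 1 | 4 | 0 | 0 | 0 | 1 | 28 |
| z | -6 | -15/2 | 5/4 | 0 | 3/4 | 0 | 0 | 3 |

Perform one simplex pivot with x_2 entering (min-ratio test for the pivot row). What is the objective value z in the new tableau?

18

Ratio test on column x_2 — row 1: 1/(1/2) = 2; row 2: 19/(1/2) = 38; row 3: 28/1 = 28. Minimum is 2 at row 1 (x_4 leaves); pivot element 1/2.
Pivot on row 1; the z-row RHS becomes 3 − (-15/2)·2 = 18.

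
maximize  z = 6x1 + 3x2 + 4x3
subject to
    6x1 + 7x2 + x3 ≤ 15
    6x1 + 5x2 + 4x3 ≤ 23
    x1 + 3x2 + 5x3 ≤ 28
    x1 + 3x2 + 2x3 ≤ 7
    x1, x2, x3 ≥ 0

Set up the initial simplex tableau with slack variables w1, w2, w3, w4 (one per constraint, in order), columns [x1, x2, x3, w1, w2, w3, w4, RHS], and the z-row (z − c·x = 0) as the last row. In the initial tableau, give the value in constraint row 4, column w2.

0

Slack w2 belongs to constraint 2; its column is the unit vector e_2, so the entry in row 4 is 0.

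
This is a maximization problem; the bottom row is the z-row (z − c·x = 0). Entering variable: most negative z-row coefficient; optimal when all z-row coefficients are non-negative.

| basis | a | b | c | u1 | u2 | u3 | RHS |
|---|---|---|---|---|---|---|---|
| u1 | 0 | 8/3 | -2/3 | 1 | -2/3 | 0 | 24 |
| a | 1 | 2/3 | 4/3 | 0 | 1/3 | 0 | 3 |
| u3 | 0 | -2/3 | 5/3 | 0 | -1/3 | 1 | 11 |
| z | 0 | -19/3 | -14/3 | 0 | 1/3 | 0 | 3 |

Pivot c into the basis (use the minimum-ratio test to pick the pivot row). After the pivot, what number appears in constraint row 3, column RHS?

Ratio test on column c — row 1: entry -2/3 ≤ 0; row 2: 3/(4/3) = 9/4; row 3: 11/(5/3) = 33/5. Minimum is 9/4 at row 2 (a leaves); pivot element 4/3.
Divide row 2 by 4/3; eliminate column c from the other rows.
Row 3 update in column RHS: 11 − (5/3)·(9/4) = 29/4.

29/4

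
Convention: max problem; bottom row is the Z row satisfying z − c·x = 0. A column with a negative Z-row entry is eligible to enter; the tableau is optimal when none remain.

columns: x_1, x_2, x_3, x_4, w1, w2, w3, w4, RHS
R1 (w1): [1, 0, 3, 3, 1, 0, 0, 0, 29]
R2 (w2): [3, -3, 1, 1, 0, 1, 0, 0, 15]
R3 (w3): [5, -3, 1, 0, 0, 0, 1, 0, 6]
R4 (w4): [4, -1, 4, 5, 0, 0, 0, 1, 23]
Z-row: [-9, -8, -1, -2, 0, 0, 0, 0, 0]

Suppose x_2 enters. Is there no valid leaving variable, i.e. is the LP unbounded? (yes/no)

Every constraint-row entry in column x_2 is ≤ 0, so increasing x_2 is unbounded.

yes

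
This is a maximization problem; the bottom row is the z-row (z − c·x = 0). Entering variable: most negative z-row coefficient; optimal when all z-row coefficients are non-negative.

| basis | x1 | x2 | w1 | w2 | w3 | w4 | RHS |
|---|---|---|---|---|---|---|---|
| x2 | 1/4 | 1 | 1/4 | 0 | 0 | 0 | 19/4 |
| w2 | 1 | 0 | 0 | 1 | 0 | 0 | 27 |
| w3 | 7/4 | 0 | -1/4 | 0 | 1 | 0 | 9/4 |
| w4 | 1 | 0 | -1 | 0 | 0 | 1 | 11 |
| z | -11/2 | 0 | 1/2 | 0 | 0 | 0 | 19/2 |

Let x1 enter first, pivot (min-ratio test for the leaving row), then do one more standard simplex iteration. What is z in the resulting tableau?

21

Ratio test on column x1 — row 1: (19/4)/(1/4) = 19; row 2: 27/1 = 27; row 3: (9/4)/(7/4) = 9/7; row 4: 11/1 = 11. Minimum is 9/7 at row 3 (w3 leaves); pivot element 7/4.
Pivot on row 3; the z-row RHS becomes 19/2 − (-11/2)·(9/7) = 116/7.
Next entering variable (most negative z-row entry -2/7): w1.
Ratio test on column w1 — row 1: (31/7)/(2/7) = 31/2; row 2: (180/7)/(1/7) = 180; row 3: entry -1/7 ≤ 0; row 4: entry -6/7 ≤ 0. Minimum is 31/2 at row 1 (x2 leaves); pivot element 2/7.
After the second pivot the z-row RHS is 116/7 − (-2/7)·(31/2) = 21.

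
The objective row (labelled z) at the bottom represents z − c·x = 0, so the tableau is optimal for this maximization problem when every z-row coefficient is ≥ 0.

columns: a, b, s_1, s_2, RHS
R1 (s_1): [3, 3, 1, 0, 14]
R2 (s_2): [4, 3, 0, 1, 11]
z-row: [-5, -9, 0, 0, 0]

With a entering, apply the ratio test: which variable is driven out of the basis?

Column a entries and ratios — s_1: 14/3 = 14/3; s_2: 11/4 = 11/4.
Smallest ratio is 11/4 in the row of s_2, so s_2 leaves.

s_2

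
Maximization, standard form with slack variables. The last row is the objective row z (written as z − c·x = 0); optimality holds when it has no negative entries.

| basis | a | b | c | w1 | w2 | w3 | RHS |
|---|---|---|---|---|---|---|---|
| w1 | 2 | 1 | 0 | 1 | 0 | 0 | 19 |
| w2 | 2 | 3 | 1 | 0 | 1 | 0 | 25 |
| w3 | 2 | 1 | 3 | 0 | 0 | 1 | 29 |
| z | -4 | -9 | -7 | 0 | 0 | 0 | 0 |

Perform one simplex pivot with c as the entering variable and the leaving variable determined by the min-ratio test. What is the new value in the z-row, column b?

-20/3

Ratio test on column c — row 1: entry 0 ≤ 0; row 2: 25/1 = 25; row 3: 29/3 = 29/3. Minimum is 29/3 at row 3 (w3 leaves); pivot element 3.
Divide row 3 by 3; eliminate column c from the other rows.
z-row update in column b: -9 − (-7)·(1/3) = -20/3.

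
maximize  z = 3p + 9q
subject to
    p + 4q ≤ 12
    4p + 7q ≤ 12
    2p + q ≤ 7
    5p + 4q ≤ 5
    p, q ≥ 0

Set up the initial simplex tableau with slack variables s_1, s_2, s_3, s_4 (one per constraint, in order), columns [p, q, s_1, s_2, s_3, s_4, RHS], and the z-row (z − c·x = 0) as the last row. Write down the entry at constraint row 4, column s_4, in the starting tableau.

Slack s_4 belongs to constraint 4; its column is the unit vector e_4, so the entry in row 4 is 1.

1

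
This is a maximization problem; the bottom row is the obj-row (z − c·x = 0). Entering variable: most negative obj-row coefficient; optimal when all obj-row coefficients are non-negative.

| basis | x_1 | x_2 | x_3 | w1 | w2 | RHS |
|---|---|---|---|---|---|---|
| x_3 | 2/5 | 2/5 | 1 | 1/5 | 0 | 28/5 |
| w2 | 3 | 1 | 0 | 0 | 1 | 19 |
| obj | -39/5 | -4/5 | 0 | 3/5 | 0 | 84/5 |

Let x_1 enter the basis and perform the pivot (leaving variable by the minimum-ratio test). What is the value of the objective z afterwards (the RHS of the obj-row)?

331/5

Ratio test on column x_1 — row 1: (28/5)/(2/5) = 14; row 2: 19/3 = 19/3. Minimum is 19/3 at row 2 (w2 leaves); pivot element 3.
Pivot on row 2; the obj-row RHS becomes 84/5 − (-39/5)·(19/3) = 331/5.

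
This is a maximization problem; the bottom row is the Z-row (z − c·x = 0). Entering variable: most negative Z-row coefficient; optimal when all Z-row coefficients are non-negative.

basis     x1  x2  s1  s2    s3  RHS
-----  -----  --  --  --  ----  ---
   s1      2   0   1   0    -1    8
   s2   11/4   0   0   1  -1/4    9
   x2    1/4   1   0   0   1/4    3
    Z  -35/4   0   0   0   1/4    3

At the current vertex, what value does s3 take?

s3 is not in the basis, so in the current basic feasible solution s3 = 0.

0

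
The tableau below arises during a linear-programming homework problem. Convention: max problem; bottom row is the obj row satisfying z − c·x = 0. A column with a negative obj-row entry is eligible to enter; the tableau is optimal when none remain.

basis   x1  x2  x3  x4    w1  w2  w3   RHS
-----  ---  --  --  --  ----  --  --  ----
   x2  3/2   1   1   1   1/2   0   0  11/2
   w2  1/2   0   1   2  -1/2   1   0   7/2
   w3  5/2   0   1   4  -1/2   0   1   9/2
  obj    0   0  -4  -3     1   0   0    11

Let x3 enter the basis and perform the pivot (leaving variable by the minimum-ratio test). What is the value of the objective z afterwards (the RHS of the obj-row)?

25

Ratio test on column x3 — row 1: (11/2)/1 = 11/2; row 2: (7/2)/1 = 7/2; row 3: (9/2)/1 = 9/2. Minimum is 7/2 at row 2 (w2 leaves); pivot element 1.
Pivot on row 2; the obj-row RHS becomes 11 − (-4)·(7/2) = 25.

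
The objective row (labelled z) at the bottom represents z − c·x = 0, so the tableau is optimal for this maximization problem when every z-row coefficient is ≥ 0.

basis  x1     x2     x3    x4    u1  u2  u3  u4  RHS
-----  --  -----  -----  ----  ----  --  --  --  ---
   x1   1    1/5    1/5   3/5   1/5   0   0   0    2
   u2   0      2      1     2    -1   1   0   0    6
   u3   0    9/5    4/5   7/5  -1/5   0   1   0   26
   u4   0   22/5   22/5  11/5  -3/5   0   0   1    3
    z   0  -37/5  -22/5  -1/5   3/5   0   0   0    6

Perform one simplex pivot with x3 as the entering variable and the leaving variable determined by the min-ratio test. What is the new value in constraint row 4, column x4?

Ratio test on column x3 — row 1: 2/(1/5) = 10; row 2: 6/1 = 6; row 3: 26/(4/5) = 65/2; row 4: 3/(22/5) = 15/22. Minimum is 15/22 at row 4 (u4 leaves); pivot element 22/5.
Divide row 4 by 22/5; eliminate column x3 from the other rows.
In the new row 4, the x4 entry is the old entry divided by the pivot: (11/5)/(22/5) = 1/2.

1/2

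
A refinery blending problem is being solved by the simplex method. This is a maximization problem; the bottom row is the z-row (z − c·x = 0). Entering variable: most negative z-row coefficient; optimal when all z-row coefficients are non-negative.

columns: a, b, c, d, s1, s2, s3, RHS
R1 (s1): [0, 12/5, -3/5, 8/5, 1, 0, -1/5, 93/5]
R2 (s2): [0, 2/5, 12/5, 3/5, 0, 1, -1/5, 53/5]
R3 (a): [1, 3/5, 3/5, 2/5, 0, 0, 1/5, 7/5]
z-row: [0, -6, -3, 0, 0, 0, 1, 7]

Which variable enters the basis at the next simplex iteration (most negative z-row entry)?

Negative z-row entries: b: -6, c: -3.
The most negative is -6 in column b, so b enters.

b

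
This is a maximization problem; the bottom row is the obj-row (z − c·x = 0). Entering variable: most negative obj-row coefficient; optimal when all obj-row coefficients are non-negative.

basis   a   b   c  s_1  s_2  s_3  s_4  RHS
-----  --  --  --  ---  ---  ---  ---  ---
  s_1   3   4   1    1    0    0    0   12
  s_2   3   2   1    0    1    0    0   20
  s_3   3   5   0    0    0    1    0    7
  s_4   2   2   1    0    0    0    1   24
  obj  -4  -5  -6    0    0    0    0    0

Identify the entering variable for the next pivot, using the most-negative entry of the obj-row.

c

Negative obj-row entries: a: -4, b: -5, c: -6.
The most negative is -6 in column c, so c enters.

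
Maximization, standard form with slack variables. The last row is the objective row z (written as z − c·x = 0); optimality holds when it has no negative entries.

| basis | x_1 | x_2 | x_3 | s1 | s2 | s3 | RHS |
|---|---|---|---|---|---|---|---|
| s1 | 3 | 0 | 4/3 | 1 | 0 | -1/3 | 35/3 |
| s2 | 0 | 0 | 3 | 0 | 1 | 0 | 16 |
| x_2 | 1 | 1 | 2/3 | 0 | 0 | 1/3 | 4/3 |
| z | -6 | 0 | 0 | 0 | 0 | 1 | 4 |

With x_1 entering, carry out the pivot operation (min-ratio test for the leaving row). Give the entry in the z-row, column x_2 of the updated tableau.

6

Ratio test on column x_1 — row 1: (35/3)/3 = 35/9; row 2: entry 0 ≤ 0; row 3: (4/3)/1 = 4/3. Minimum is 4/3 at row 3 (x_2 leaves); pivot element 1.
Divide row 3 by 1; eliminate column x_1 from the other rows.
z-row update in column x_2: 0 − (-6)·1 = 6.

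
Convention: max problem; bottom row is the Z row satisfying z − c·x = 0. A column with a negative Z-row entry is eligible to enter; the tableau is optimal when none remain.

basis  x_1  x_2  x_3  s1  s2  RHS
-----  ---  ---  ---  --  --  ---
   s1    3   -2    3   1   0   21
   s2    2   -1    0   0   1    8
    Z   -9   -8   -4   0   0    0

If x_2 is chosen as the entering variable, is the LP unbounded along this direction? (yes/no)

yes

Every constraint-row entry in column x_2 is ≤ 0, so increasing x_2 is unbounded.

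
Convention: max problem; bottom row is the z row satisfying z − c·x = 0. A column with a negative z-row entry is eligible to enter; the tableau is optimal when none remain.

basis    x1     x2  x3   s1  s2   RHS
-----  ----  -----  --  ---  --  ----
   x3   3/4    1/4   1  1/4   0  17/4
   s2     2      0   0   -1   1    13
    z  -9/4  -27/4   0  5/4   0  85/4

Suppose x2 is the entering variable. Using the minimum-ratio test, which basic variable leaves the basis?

x3

Column x2 entries and ratios — x3: (17/4)/(1/4) = 17; s2: 0 ≤ 0, skip.
Smallest ratio is 17 in the row of x3, so x3 leaves.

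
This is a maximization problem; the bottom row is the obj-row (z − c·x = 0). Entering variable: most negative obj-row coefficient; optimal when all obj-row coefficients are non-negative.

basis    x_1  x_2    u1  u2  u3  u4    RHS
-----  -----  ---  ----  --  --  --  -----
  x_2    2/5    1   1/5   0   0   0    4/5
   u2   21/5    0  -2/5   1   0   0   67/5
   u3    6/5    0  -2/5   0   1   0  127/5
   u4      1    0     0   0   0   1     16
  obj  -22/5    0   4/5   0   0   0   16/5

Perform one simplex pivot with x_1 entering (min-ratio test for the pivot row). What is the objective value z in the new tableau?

12

Ratio test on column x_1 — row 1: (4/5)/(2/5) = 2; row 2: (67/5)/(21/5) = 67/21; row 3: (127/5)/(6/5) = 127/6; row 4: 16/1 = 16. Minimum is 2 at row 1 (x_2 leaves); pivot element 2/5.
Pivot on row 1; the obj-row RHS becomes 16/5 − (-22/5)·2 = 12.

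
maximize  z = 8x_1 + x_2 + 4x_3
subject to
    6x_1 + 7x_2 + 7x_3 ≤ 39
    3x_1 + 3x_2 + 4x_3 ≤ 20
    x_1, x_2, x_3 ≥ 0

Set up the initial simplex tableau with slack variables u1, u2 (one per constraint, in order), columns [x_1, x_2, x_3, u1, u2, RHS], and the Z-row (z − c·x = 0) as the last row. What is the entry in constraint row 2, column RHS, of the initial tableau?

20

The RHS of constraint 2 is b_2 = 20.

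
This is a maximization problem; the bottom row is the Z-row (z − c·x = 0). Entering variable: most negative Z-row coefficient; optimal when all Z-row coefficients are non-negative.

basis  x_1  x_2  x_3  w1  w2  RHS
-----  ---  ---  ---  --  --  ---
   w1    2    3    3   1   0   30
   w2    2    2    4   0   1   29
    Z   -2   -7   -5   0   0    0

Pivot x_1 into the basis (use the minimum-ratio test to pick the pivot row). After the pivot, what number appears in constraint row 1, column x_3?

Ratio test on column x_1 — row 1: 30/2 = 15; row 2: 29/2 = 29/2. Minimum is 29/2 at row 2 (w2 leaves); pivot element 2.
Divide row 2 by 2; eliminate column x_1 from the other rows.
Row 1 update in column x_3: 3 − 2·2 = -1.

-1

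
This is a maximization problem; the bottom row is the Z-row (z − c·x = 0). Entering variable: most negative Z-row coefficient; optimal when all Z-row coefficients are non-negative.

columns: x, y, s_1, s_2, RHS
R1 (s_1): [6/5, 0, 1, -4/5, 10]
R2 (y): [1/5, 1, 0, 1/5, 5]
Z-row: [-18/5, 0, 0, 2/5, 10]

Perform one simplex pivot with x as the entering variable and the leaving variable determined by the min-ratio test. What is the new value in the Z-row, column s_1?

Ratio test on column x — row 1: 10/(6/5) = 25/3; row 2: 5/(1/5) = 25. Minimum is 25/3 at row 1 (s_1 leaves); pivot element 6/5.
Divide row 1 by 6/5; eliminate column x from the other rows.
Z-row update in column s_1: 0 − (-18/5)·(5/6) = 3.

3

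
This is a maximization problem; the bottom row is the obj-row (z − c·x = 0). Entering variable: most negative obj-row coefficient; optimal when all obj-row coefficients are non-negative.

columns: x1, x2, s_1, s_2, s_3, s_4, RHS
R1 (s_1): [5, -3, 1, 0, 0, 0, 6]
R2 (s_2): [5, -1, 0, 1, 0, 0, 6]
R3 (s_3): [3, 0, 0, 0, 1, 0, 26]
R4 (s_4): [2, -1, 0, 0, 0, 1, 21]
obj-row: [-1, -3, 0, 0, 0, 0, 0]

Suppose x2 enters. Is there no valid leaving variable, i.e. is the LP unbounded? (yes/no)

yes

Every constraint-row entry in column x2 is ≤ 0, so increasing x2 is unbounded.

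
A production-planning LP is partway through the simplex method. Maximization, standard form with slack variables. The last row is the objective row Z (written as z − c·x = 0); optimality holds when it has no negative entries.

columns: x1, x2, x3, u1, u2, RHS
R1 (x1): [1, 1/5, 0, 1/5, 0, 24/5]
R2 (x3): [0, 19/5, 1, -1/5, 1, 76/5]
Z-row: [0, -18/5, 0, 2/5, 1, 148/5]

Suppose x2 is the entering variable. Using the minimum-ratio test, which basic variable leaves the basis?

Column x2 entries and ratios — x1: (24/5)/(1/5) = 24; x3: (76/5)/(19/5) = 4.
Smallest ratio is 4 in the row of x3, so x3 leaves.

x3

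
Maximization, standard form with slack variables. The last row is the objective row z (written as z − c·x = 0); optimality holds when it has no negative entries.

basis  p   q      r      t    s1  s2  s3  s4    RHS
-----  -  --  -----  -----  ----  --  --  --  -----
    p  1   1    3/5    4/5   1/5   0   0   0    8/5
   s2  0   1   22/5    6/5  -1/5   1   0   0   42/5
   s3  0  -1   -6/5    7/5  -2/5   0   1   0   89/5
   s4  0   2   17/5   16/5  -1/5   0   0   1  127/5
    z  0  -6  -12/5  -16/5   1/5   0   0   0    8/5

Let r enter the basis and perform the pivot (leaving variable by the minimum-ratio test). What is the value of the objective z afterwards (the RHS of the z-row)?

68/11

Ratio test on column r — row 1: (8/5)/(3/5) = 8/3; row 2: (42/5)/(22/5) = 21/11; row 3: entry -6/5 ≤ 0; row 4: (127/5)/(17/5) = 127/17. Minimum is 21/11 at row 2 (s2 leaves); pivot element 22/5.
Pivot on row 2; the z-row RHS becomes 8/5 − (-12/5)·(21/11) = 68/11.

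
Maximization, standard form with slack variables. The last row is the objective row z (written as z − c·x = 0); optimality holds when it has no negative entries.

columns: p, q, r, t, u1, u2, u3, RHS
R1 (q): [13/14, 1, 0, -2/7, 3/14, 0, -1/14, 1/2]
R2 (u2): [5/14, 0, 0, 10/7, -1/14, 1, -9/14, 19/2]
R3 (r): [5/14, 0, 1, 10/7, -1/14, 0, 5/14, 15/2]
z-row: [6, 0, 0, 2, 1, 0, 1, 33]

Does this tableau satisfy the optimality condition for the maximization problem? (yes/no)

Every z-row coefficient is ≥ 0, so the tableau is optimal.

yes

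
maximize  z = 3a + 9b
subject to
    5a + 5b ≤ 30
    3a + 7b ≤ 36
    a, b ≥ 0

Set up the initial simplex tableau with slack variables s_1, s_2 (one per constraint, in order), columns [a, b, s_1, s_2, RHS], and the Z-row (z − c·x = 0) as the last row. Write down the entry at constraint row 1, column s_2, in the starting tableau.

0

Slack s_2 belongs to constraint 2; its column is the unit vector e_2, so the entry in row 1 is 0.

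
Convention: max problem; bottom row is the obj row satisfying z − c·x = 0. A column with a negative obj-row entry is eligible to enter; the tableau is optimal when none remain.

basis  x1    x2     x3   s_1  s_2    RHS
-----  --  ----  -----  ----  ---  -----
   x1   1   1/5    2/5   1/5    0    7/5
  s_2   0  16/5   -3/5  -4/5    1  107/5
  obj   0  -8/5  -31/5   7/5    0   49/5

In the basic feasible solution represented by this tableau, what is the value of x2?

0

x2 is not in the basis, so in the current basic feasible solution x2 = 0.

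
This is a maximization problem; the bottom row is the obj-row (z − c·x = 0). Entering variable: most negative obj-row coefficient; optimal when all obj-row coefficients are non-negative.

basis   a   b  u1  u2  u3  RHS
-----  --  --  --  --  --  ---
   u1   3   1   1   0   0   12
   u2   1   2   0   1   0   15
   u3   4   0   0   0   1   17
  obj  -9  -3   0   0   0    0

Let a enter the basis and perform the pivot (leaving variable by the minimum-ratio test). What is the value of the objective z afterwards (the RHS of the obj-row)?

36

Ratio test on column a — row 1: 12/3 = 4; row 2: 15/1 = 15; row 3: 17/4 = 17/4. Minimum is 4 at row 1 (u1 leaves); pivot element 3.
Pivot on row 1; the obj-row RHS becomes 0 − (-9)·4 = 36.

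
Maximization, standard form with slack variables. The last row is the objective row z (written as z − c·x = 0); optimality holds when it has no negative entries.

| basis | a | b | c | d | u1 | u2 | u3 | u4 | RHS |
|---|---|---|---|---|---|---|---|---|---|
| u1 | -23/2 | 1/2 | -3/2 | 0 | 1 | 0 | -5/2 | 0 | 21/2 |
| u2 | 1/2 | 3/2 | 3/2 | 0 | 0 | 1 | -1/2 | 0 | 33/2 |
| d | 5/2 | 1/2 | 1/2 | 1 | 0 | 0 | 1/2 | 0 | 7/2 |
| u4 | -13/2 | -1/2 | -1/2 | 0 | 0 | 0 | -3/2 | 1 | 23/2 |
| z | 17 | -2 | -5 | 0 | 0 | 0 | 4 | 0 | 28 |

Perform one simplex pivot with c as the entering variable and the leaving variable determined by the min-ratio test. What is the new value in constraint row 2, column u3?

-2

Ratio test on column c — row 1: entry -3/2 ≤ 0; row 2: (33/2)/(3/2) = 11; row 3: (7/2)/(1/2) = 7; row 4: entry -1/2 ≤ 0. Minimum is 7 at row 3 (d leaves); pivot element 1/2.
Divide row 3 by 1/2; eliminate column c from the other rows.
Row 2 update in column u3: -1/2 − (3/2)·1 = -2.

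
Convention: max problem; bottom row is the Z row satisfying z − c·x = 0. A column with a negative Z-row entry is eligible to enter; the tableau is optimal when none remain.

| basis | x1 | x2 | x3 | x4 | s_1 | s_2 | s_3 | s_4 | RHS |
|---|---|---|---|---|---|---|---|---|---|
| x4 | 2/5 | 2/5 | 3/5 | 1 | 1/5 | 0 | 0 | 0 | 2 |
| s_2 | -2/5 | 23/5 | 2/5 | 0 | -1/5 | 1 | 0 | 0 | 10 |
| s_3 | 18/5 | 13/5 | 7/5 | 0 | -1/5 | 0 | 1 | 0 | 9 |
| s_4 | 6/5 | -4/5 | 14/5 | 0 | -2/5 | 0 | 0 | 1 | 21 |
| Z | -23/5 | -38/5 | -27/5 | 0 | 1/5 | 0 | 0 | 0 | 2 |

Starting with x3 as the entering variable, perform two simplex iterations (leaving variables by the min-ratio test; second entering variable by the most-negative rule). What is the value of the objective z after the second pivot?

28

Ratio test on column x3 — row 1: 2/(3/5) = 10/3; row 2: 10/(2/5) = 25; row 3: 9/(7/5) = 45/7; row 4: 21/(14/5) = 15/2. Minimum is 10/3 at row 1 (x4 leaves); pivot element 3/5.
Pivot on row 1; the Z-row RHS becomes 2 − (-27/5)·(10/3) = 20.
Next entering variable (most negative Z-row entry -4): x2.
Ratio test on column x2 — row 1: (10/3)/(2/3) = 5; row 2: (26/3)/(13/3) = 2; row 3: (13/3)/(5/3) = 13/5; row 4: entry -8/3 ≤ 0. Minimum is 2 at row 2 (s_2 leaves); pivot element 13/3.
After the second pivot the Z-row RHS is 20 − (-4)·2 = 28.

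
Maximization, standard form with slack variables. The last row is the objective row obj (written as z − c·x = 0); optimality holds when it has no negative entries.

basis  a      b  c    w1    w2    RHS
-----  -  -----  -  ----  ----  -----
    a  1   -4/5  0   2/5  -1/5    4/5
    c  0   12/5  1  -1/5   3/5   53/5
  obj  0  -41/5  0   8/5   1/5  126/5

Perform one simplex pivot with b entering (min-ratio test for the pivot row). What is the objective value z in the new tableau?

Ratio test on column b — row 1: entry -4/5 ≤ 0; row 2: (53/5)/(12/5) = 53/12. Minimum is 53/12 at row 2 (c leaves); pivot element 12/5.
Pivot on row 2; the obj-row RHS becomes 126/5 − (-41/5)·(53/12) = 737/12.

737/12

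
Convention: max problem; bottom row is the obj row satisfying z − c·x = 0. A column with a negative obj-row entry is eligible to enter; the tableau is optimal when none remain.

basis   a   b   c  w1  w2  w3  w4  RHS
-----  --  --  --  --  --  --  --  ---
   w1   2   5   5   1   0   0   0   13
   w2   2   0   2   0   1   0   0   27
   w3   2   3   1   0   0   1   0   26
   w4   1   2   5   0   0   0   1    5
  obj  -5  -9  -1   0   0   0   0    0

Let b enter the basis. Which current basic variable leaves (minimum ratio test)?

Column b entries and ratios — w1: 13/5 = 13/5; w2: 0 ≤ 0, skip; w3: 26/3 = 26/3; w4: 5/2 = 5/2.
Smallest ratio is 5/2 in the row of w4, so w4 leaves.

w4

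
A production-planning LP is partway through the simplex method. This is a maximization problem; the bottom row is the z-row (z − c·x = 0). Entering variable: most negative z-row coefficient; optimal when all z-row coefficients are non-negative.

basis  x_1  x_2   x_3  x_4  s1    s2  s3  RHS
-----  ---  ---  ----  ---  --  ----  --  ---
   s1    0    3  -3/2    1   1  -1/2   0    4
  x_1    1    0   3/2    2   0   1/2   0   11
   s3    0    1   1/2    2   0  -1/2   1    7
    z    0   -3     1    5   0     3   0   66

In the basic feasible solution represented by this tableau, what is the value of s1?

s1 is basic (row 1); its value is the RHS of that row, 4.

4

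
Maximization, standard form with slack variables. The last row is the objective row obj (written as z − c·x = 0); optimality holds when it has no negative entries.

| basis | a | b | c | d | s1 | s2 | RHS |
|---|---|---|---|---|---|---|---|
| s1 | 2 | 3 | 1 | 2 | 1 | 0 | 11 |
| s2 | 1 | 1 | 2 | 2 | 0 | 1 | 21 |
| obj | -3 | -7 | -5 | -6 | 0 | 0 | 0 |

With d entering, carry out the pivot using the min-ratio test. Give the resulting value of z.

33

Ratio test on column d — row 1: 11/2 = 11/2; row 2: 21/2 = 21/2. Minimum is 11/2 at row 1 (s1 leaves); pivot element 2.
Pivot on row 1; the obj-row RHS becomes 0 − (-6)·(11/2) = 33.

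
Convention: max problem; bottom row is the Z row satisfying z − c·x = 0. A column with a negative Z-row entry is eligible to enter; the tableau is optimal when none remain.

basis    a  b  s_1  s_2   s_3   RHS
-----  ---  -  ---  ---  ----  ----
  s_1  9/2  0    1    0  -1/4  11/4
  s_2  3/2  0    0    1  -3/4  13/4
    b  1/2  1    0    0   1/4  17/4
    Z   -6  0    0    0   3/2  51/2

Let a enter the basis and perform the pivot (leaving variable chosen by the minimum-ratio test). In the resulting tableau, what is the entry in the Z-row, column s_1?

4/3

Ratio test on column a — row 1: (11/4)/(9/2) = 11/18; row 2: (13/4)/(3/2) = 13/6; row 3: (17/4)/(1/2) = 17/2. Minimum is 11/18 at row 1 (s_1 leaves); pivot element 9/2.
Divide row 1 by 9/2; eliminate column a from the other rows.
Z-row update in column s_1: 0 − (-6)·(2/9) = 4/3.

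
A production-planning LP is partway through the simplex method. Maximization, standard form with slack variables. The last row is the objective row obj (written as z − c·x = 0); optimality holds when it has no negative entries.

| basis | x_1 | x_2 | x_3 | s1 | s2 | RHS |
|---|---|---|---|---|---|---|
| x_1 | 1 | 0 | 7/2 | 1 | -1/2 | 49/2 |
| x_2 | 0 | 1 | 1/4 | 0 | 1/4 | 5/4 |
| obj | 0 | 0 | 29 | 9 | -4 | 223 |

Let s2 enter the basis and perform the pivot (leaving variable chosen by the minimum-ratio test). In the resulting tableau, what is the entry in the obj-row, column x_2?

Ratio test on column s2 — row 1: entry -1/2 ≤ 0; row 2: (5/4)/(1/4) = 5. Minimum is 5 at row 2 (x_2 leaves); pivot element 1/4.
Divide row 2 by 1/4; eliminate column s2 from the other rows.
obj-row update in column x_2: 0 − (-4)·4 = 16.

16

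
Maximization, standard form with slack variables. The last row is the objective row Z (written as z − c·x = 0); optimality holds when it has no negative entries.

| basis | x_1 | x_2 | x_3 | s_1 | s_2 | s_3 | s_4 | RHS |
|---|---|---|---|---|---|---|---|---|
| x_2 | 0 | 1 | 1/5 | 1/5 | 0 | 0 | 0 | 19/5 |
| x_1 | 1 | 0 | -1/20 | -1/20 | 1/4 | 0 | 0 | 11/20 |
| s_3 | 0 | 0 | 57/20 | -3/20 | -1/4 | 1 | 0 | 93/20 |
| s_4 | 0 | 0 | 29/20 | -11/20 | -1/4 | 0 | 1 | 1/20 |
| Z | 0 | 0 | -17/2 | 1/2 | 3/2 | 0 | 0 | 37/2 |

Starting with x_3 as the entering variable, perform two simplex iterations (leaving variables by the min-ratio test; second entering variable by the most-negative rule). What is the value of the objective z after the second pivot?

289/9

Ratio test on column x_3 — row 1: (19/5)/(1/5) = 19; row 2: entry -1/20 ≤ 0; row 3: (93/20)/(57/20) = 31/19; row 4: (1/20)/(29/20) = 1/29. Minimum is 1/29 at row 4 (s_4 leaves); pivot element 29/20.
Pivot on row 4; the Z-row RHS becomes 37/2 − (-17/2)·(1/29) = 545/29.
Next entering variable (most negative Z-row entry -79/29): s_1.
Ratio test on column s_1 — row 1: (110/29)/(8/29) = 55/4; row 2: entry -2/29 ≤ 0; row 3: (132/29)/(27/29) = 44/9; row 4: entry -11/29 ≤ 0. Minimum is 44/9 at row 3 (s_3 leaves); pivot element 27/29.
After the second pivot the Z-row RHS is 545/29 − (-79/29)·(44/9) = 289/9.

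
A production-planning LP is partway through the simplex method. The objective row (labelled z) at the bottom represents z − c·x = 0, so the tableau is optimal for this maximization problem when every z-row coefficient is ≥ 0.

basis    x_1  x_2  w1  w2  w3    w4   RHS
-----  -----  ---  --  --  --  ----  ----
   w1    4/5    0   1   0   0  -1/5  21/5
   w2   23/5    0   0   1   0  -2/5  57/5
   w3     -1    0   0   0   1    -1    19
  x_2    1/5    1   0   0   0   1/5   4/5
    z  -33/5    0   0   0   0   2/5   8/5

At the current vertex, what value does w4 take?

w4 is not in the basis, so in the current basic feasible solution w4 = 0.

0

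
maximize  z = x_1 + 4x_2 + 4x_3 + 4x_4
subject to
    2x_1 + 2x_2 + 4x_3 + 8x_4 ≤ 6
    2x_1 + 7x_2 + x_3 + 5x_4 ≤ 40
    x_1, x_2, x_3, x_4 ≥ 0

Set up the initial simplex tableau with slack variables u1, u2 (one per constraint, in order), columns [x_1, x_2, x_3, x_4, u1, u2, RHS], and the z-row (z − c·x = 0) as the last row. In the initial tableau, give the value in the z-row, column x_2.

The z-row carries the negated objective coefficients: the x_2 entry is -4.

-4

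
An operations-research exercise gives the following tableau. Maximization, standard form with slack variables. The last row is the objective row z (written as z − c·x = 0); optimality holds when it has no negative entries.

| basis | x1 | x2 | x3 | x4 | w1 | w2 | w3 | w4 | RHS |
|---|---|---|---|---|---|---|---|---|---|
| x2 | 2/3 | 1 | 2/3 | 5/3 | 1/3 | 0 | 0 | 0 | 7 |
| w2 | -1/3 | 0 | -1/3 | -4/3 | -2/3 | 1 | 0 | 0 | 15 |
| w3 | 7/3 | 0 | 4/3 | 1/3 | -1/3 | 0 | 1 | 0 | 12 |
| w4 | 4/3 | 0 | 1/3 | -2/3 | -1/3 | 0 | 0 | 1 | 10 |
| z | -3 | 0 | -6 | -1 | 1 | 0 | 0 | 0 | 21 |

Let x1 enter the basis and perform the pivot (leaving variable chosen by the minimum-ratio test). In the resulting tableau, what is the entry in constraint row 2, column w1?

-5/7

Ratio test on column x1 — row 1: 7/(2/3) = 21/2; row 2: entry -1/3 ≤ 0; row 3: 12/(7/3) = 36/7; row 4: 10/(4/3) = 15/2. Minimum is 36/7 at row 3 (w3 leaves); pivot element 7/3.
Divide row 3 by 7/3; eliminate column x1 from the other rows.
Row 2 update in column w1: -2/3 − (-1/3)·(-1/7) = -5/7.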